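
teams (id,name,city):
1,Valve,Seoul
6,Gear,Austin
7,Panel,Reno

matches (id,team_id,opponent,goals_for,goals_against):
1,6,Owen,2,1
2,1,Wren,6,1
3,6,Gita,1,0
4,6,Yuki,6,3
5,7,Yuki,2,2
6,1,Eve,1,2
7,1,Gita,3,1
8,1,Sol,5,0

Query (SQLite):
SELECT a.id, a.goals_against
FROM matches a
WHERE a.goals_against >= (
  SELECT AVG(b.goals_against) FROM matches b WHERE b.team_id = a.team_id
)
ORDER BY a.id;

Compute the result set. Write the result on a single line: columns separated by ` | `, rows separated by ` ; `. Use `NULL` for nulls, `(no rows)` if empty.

For each matches row a, compute AVG(goals_against) over rows sharing a.team_id.
Keep row a if a.goals_against >= that per-group AVG.
  team_id=1: AVG(goals_against) = 1.0
  team_id=6: AVG(goals_against) = 1.333333
  team_id=7: AVG(goals_against) = 2.0

2 | 1 ; 4 | 3 ; 5 | 2 ; 6 | 2 ; 7 | 1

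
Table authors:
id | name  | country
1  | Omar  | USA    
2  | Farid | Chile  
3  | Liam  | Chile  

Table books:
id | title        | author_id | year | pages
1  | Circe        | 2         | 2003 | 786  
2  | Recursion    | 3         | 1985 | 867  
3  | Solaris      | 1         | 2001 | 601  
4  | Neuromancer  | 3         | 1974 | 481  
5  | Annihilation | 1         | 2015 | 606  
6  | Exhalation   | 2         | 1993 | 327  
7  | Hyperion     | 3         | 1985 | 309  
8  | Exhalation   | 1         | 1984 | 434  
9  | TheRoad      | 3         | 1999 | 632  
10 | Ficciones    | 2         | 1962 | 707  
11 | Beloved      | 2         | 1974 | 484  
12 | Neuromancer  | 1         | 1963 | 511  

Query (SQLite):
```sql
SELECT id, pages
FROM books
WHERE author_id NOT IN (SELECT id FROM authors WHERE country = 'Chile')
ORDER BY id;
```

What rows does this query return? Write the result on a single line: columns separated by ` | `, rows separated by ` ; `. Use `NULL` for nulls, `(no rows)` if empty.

3 | 601 ; 5 | 606 ; 8 | 434 ; 12 | 511

Inner query: authors.id where country = 'Chile'.
Outer: keep books rows whose author_id is not in that set.
Inner query → {2, 3}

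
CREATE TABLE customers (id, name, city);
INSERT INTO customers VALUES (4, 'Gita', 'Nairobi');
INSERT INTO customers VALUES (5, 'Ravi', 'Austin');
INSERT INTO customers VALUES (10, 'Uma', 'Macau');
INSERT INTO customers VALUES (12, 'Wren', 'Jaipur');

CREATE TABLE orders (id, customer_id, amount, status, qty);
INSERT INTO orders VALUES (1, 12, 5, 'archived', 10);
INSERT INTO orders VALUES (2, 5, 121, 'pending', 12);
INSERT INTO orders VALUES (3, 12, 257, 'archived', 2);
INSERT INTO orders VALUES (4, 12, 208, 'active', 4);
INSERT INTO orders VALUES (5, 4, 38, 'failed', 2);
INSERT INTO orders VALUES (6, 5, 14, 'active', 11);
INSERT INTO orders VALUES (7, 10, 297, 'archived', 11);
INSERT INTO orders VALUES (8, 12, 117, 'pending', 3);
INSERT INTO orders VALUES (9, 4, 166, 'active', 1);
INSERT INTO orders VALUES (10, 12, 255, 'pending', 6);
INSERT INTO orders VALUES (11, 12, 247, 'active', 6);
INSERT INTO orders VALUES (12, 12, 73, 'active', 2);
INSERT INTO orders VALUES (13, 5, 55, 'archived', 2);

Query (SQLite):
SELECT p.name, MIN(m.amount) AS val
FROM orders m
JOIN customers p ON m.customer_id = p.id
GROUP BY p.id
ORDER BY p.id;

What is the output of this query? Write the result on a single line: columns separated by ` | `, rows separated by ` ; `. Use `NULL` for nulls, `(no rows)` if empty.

Gita | 38 ; Ravi | 14 ; Uma | 297 ; Wren | 5

Join each orders row to its customers via customer_id.
Group joined rows by customers.id; compute MIN(m.amount) per group.
  4: ids {5, 9} → MIN(m.amount)=38
  5: ids {2, 6, 13} → MIN(m.amount)=14
  10: ids {7} → MIN(m.amount)=297
  12: ids {1, 3, 4, 8, 10, 11, 12} → MIN(m.amount)=5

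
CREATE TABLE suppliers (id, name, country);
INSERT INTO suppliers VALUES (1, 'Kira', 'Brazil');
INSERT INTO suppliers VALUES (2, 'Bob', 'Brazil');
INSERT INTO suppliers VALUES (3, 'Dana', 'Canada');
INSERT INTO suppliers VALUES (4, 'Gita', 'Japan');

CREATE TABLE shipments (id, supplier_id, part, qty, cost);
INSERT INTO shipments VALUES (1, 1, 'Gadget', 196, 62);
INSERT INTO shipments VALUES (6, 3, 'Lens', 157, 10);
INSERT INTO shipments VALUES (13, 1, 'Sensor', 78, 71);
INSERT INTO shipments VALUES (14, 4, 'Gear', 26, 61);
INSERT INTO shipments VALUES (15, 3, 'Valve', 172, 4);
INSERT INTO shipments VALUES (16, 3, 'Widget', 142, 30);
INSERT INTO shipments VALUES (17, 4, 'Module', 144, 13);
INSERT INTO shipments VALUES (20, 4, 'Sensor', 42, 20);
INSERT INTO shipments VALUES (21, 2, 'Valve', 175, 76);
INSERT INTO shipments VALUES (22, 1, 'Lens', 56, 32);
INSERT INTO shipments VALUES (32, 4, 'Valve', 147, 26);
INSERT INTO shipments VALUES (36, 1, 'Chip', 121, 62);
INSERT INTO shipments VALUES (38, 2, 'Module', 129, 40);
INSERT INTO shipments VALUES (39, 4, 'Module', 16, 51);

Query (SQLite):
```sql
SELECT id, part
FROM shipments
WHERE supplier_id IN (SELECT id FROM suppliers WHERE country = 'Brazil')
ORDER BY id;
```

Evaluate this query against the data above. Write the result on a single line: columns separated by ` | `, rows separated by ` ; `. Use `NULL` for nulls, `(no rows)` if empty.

1 | Gadget ; 13 | Sensor ; 21 | Valve ; 22 | Lens ; 36 | Chip ; 38 | Module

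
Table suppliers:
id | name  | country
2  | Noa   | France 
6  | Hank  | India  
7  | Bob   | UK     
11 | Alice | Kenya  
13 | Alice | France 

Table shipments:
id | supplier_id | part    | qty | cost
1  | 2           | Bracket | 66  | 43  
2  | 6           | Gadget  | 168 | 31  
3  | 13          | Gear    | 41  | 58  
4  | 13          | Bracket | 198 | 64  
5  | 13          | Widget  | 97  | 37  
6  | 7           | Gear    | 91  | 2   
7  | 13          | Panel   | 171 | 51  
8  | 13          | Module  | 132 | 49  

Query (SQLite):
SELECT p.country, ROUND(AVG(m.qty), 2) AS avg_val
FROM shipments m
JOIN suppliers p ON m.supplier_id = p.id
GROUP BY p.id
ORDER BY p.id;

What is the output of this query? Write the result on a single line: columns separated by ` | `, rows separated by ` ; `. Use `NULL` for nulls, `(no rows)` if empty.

France | 66 ; India | 168 ; UK | 91 ; France | 127.8

Join each shipments row to its suppliers via supplier_id.
Group joined rows by suppliers.id; compute ROUND(AVG(m.qty), 2) per group.
  2: ids {1} → ROUND(AVG(m.qty), 2)=66
  6: ids {2} → ROUND(AVG(m.qty), 2)=168
  7: ids {6} → ROUND(AVG(m.qty), 2)=91
  13: ids {3, 4, 5, 7, 8} → ROUND(AVG(m.qty), 2)=127.8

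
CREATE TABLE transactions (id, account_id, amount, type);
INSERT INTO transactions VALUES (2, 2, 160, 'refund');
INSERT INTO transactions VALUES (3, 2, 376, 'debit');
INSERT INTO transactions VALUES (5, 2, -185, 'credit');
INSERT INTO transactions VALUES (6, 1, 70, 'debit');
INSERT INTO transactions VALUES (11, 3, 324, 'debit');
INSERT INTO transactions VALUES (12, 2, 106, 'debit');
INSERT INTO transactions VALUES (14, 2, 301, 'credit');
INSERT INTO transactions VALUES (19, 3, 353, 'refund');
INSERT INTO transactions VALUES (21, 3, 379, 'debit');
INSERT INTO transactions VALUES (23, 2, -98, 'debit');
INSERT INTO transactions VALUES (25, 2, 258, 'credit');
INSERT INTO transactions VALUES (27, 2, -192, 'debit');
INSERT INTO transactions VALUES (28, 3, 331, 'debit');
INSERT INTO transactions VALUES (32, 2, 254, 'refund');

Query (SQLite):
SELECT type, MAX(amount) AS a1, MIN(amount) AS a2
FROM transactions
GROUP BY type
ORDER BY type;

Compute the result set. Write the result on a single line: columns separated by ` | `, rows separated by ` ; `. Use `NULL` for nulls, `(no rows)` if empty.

credit | 301 | -185 ; debit | 379 | -192 ; refund | 353 | 160

Group transactions by type.
Per group compute: MAX(amount), MIN(amount).
  credit: ids {5, 14, 25} → MAX(amount)=301, MIN(amount)=-185
  debit: ids {3, 6, 11, 12, 21, 23, 27, 28} → MAX(amount)=379, MIN(amount)=-192
  refund: ids {2, 19, 32} → MAX(amount)=353, MIN(amount)=160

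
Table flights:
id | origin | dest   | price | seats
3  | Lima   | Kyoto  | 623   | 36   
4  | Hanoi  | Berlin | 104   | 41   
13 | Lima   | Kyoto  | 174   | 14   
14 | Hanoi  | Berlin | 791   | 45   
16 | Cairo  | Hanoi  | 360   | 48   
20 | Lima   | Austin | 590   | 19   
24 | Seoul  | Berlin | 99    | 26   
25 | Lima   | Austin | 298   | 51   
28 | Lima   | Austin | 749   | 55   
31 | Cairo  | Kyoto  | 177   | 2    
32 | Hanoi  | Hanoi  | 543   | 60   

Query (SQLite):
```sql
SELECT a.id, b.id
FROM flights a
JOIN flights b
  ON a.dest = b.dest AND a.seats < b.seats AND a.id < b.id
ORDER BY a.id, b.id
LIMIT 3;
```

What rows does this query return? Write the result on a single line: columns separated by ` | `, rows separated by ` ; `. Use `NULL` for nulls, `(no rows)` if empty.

Pairs (a,b) with same dest, a.seats < b.seats, a.id < b.id.
dest groups: Austin:{20,25,28} Berlin:{4,14,24} Hanoi:{16,32} Kyoto:{3,13,31}
Ordered by (a.id, b.id); first 3.

4 | 14 ; 16 | 32 ; 20 | 25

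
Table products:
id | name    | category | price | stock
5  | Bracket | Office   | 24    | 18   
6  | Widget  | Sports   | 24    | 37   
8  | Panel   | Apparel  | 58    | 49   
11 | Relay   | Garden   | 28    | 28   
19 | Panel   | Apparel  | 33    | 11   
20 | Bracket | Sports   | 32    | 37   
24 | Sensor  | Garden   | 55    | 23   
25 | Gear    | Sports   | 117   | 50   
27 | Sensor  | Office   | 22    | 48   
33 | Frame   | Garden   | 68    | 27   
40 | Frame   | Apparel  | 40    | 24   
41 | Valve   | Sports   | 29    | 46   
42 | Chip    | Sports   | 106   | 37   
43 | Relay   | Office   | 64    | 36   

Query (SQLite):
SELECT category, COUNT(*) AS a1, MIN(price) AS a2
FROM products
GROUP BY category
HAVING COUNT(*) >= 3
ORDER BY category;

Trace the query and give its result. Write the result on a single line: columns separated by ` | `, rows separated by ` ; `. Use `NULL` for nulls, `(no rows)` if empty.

Apparel | 3 | 33 ; Garden | 3 | 28 ; Office | 3 | 22 ; Sports | 5 | 24

Group products by category.
Per group compute: COUNT(*), MIN(price).
HAVING: drop groups with fewer than 3 rows.
  Apparel: ids {8, 19, 40} → COUNT(*)=3, MIN(price)=33
  Garden: ids {11, 24, 33} → COUNT(*)=3, MIN(price)=28
  Office: ids {5, 27, 43} → COUNT(*)=3, MIN(price)=22
  Sports: ids {6, 20, 25, 41, 42} → COUNT(*)=5, MIN(price)=24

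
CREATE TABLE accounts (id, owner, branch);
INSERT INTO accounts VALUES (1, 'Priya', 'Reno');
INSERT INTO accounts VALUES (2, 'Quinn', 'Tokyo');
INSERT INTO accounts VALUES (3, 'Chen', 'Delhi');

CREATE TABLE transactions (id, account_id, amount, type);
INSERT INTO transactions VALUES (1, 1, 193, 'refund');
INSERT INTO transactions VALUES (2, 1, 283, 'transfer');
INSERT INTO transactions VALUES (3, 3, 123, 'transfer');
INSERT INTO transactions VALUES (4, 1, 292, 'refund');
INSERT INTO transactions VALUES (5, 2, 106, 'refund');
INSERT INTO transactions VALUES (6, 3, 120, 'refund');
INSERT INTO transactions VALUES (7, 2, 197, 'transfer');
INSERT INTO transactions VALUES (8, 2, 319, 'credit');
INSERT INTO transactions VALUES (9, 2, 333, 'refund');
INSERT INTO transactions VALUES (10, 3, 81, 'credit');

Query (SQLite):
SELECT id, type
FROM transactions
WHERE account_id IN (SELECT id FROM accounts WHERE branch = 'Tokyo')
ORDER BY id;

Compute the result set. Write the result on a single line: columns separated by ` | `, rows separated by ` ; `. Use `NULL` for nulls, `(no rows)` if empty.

Inner query: accounts.id where branch = 'Tokyo'.
Outer: keep transactions rows whose account_id is in that set.
Inner query → {2}

5 | refund ; 7 | transfer ; 8 | credit ; 9 | refund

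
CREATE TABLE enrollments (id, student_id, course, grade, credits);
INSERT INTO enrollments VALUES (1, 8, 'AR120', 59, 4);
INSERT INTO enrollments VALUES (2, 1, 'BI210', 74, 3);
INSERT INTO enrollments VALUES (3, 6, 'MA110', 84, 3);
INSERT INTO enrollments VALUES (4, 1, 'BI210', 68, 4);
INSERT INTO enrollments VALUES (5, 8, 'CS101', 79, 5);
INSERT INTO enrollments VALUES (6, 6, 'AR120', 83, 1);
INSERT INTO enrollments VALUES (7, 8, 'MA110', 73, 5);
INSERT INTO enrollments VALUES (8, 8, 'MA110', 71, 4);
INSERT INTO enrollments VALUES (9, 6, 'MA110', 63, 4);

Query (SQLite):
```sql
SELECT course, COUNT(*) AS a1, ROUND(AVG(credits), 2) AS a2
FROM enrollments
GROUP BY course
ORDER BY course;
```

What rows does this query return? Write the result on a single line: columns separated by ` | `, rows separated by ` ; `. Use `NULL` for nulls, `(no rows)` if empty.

AR120 | 2 | 2.5 ; BI210 | 2 | 3.5 ; CS101 | 1 | 5 ; MA110 | 4 | 4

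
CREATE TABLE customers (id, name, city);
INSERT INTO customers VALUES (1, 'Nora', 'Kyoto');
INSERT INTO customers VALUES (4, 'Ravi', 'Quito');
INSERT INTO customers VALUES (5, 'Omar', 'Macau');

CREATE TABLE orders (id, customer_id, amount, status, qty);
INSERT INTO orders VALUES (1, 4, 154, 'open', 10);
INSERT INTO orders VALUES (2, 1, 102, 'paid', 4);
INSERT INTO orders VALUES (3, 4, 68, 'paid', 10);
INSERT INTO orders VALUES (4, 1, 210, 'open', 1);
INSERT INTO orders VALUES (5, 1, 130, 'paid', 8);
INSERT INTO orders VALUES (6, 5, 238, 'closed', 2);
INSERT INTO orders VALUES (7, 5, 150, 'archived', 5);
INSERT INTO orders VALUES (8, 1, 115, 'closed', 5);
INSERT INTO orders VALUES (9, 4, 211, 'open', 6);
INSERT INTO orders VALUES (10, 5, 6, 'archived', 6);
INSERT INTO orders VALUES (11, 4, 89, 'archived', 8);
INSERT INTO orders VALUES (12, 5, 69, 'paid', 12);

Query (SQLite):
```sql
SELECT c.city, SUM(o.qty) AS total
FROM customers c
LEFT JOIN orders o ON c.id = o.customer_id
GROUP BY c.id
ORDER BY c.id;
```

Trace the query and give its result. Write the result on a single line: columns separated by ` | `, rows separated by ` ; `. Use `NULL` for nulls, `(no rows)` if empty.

LEFT JOIN keeps every customers row; unmatched ones get NULL for orders columns.
Group by customers.id and compute SUM(o.qty). SUM over an all-NULL group is NULL.
  1: ids {2, 4, 5, 8} → SUM(o.qty)=18
  4: ids {1, 3, 9, 11} → SUM(o.qty)=34
  5: ids {6, 7, 10, 12} → SUM(o.qty)=25

Kyoto | 18 ; Quito | 34 ; Macau | 25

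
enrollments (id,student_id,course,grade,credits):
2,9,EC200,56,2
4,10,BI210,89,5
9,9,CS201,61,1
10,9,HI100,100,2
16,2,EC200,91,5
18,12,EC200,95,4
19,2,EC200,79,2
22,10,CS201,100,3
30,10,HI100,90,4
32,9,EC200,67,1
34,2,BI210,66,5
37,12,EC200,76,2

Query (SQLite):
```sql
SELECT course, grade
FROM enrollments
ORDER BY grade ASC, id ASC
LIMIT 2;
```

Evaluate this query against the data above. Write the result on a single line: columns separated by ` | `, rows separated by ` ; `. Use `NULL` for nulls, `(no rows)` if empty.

Sort by grade asc, tiebreak id asc: (56, id=2), (61, id=9), (66, id=34), (67, id=32), (76, id=37) …. Take first 2.

EC200 | 56 ; CS201 | 61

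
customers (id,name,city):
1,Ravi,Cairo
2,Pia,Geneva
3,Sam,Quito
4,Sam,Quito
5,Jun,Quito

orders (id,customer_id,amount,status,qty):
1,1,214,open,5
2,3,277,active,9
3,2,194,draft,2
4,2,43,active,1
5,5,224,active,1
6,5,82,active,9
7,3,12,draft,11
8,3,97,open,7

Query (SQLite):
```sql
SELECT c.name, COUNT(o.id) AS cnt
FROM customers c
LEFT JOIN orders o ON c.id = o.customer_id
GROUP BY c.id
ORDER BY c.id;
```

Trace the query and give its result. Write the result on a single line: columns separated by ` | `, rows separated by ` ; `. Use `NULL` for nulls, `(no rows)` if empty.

Ravi | 1 ; Pia | 2 ; Sam | 3 ; Sam | 0 ; Jun | 2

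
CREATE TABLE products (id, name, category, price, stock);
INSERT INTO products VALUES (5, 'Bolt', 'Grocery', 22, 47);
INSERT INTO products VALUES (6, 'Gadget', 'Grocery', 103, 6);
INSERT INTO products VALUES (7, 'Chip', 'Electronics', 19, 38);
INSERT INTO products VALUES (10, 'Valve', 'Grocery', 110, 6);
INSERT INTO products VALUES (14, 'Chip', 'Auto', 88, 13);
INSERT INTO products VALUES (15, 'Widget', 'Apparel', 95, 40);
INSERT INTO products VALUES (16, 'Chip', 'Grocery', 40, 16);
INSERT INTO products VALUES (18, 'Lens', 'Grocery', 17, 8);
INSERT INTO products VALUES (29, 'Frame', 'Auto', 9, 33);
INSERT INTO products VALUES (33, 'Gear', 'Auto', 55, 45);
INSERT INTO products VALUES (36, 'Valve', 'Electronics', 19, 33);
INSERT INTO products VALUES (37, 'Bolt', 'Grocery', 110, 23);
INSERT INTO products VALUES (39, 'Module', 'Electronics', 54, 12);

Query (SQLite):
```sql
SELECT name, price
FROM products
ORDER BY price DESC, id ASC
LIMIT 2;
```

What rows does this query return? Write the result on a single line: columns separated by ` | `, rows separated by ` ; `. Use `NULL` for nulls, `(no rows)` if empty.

Valve | 110 ; Bolt | 110

Sort by price desc, tiebreak id asc: (110, id=10), (110, id=37), (103, id=6), (95, id=15), (88, id=14) …. Take first 2.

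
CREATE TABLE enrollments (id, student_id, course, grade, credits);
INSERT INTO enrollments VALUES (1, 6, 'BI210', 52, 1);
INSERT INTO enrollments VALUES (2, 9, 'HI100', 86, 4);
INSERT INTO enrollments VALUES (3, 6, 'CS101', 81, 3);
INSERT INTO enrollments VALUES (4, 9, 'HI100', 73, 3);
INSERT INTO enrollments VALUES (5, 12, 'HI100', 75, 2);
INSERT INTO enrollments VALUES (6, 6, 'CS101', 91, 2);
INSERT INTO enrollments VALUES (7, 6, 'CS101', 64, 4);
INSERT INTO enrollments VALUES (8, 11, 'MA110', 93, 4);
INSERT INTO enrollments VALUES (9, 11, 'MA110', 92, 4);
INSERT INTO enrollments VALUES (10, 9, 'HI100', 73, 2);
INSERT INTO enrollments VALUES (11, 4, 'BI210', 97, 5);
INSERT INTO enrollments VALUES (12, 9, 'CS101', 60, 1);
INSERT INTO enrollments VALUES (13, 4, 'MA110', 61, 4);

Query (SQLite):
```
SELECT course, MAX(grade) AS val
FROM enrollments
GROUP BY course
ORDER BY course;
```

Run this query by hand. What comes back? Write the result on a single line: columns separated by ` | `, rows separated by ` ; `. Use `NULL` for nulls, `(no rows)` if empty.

BI210 | 97 ; CS101 | 91 ; HI100 | 86 ; MA110 | 93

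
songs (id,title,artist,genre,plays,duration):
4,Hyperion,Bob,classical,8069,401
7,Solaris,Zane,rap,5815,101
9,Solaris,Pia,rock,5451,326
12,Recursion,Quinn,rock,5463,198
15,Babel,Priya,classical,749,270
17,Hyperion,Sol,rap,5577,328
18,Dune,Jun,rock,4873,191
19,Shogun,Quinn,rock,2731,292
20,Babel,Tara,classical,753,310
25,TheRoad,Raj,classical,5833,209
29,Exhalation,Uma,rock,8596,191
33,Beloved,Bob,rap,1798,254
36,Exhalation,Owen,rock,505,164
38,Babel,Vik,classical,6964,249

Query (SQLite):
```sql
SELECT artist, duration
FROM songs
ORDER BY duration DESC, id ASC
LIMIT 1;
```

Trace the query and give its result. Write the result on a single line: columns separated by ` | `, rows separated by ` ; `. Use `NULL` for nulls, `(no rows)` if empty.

Bob | 401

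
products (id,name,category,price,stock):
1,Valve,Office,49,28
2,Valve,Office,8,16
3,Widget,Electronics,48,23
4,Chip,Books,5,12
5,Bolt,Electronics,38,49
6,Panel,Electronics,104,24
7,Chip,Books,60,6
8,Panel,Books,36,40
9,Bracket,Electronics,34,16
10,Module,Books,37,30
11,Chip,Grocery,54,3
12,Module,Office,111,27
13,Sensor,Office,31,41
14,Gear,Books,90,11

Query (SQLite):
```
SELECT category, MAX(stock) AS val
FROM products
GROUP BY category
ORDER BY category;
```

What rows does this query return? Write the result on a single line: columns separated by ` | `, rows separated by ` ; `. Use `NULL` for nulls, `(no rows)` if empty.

Books | 40 ; Electronics | 49 ; Grocery | 3 ; Office | 41

Partition products by category; compute MAX(stock) within each group.
  Books: ids {4, 7, 8, 10, 14} → MAX(stock)=40
  Electronics: ids {3, 5, 6, 9} → MAX(stock)=49
  Grocery: ids {11} → MAX(stock)=3
  Office: ids {1, 2, 12, 13} → MAX(stock)=41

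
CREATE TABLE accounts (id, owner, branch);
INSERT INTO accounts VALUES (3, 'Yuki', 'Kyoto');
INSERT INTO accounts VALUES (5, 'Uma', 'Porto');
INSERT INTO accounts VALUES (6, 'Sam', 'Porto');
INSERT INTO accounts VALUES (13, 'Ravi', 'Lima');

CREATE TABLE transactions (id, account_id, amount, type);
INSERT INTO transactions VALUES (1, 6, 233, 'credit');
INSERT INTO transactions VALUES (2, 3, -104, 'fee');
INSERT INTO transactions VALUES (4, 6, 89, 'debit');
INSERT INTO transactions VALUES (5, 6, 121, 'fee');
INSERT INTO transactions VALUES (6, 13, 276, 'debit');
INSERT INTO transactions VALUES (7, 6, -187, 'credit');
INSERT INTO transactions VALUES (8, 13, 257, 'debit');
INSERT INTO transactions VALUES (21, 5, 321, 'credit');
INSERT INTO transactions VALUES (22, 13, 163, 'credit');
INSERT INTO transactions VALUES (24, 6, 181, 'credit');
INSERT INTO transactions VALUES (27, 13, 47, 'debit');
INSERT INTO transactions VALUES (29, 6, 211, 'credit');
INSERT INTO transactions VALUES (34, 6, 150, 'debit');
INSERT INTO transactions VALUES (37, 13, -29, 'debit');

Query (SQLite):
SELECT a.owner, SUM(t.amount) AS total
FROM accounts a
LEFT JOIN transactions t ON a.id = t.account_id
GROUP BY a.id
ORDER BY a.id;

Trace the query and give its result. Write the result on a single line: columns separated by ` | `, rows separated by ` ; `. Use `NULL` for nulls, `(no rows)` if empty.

LEFT JOIN keeps every accounts row; unmatched ones get NULL for transactions columns.
Group by accounts.id and compute SUM(t.amount). SUM over an all-NULL group is NULL.
  3: ids {2} → SUM(t.amount)=-104
  5: ids {21} → SUM(t.amount)=321
  6: ids {1, 4, 5, 7, 24, 29, 34} → SUM(t.amount)=798
  13: ids {6, 8, 22, 27, 37} → SUM(t.amount)=714

Yuki | -104 ; Uma | 321 ; Sam | 798 ; Ravi | 714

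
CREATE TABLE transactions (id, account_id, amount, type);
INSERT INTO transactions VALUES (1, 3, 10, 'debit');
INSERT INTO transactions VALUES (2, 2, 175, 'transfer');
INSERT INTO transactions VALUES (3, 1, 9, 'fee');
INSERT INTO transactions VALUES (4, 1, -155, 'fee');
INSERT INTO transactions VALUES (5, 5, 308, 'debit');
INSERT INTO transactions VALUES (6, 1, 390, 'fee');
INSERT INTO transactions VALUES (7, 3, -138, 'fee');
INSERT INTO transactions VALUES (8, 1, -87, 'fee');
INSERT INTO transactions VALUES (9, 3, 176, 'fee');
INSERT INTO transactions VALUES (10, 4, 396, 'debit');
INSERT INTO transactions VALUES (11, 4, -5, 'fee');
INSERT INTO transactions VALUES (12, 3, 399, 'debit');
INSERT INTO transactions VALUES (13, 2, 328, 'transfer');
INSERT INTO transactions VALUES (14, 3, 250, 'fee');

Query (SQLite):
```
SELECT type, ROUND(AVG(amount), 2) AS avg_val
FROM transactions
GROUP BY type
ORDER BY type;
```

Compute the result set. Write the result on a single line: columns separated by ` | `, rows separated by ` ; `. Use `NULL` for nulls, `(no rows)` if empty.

Partition transactions by type; compute ROUND(AVG(amount), 2) within each group.
  debit: ids {1, 5, 10, 12} → ROUND(AVG(amount), 2)=278.25
  fee: ids {3, 4, 6, 7, 8, 9, 11, 14} → ROUND(AVG(amount), 2)=55
  transfer: ids {2, 13} → ROUND(AVG(amount), 2)=251.5

debit | 278.25 ; fee | 55 ; transfer | 251.5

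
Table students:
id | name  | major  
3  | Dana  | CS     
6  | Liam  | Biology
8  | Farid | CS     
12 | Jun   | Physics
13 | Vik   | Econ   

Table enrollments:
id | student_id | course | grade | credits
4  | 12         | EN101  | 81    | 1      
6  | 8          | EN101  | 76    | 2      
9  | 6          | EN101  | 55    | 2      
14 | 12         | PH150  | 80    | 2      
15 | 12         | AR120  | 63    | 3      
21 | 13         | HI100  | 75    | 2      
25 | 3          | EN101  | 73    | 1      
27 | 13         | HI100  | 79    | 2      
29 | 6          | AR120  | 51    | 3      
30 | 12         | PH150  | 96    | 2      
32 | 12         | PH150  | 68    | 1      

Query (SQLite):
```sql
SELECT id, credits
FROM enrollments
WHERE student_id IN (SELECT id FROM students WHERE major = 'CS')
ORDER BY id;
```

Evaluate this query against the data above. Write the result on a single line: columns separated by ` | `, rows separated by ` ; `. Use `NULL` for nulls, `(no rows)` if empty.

Inner query: students.id where major = 'CS'.
Outer: keep enrollments rows whose student_id is in that set.
Inner query → {3, 8}

6 | 2 ; 25 | 1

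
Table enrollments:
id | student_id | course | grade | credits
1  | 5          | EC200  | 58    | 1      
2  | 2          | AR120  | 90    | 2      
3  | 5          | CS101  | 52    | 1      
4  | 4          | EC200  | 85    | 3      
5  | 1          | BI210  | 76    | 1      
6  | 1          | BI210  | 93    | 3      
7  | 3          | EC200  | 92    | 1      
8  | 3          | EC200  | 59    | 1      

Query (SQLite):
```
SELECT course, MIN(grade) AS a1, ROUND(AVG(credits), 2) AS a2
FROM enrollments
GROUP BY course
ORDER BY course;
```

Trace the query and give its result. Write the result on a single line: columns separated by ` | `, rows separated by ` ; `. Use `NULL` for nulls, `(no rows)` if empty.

AR120 | 90 | 2 ; BI210 | 76 | 2 ; CS101 | 52 | 1 ; EC200 | 58 | 1.5

Group enrollments by course.
Per group compute: MIN(grade), ROUND(AVG(credits), 2).
  AR120: ids {2} → MIN(grade)=90, ROUND(AVG(credits), 2)=2
  BI210: ids {5, 6} → MIN(grade)=76, ROUND(AVG(credits), 2)=2
  CS101: ids {3} → MIN(grade)=52, ROUND(AVG(credits), 2)=1
  EC200: ids {1, 4, 7, 8} → MIN(grade)=58, ROUND(AVG(credits), 2)=1.5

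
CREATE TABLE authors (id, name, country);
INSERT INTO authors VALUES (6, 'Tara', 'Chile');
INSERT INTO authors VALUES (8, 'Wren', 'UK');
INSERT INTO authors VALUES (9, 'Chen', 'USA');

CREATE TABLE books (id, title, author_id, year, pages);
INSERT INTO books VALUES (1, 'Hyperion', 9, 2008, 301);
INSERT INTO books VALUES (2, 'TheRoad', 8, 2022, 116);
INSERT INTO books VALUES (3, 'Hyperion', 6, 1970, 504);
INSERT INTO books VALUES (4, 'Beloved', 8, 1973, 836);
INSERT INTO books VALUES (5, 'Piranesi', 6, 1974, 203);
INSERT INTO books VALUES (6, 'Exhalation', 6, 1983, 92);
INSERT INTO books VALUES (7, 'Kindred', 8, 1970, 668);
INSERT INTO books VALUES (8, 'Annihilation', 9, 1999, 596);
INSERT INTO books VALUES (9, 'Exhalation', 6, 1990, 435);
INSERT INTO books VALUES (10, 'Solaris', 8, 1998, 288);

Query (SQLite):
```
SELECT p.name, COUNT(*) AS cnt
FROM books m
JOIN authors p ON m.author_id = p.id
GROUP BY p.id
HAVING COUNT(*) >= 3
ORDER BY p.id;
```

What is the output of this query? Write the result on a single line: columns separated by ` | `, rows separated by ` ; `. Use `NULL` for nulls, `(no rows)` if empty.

Join each books row to its authors via author_id.
Group joined rows by authors.id; compute COUNT(*) per group.
HAVING: keep groups with count ≥ 3.
  6: ids {3, 5, 6, 9} → COUNT(*)=4
  8: ids {2, 4, 7, 10} → COUNT(*)=4
  9: ids {1, 8} → COUNT(*)=2

Tara | 4 ; Wren | 4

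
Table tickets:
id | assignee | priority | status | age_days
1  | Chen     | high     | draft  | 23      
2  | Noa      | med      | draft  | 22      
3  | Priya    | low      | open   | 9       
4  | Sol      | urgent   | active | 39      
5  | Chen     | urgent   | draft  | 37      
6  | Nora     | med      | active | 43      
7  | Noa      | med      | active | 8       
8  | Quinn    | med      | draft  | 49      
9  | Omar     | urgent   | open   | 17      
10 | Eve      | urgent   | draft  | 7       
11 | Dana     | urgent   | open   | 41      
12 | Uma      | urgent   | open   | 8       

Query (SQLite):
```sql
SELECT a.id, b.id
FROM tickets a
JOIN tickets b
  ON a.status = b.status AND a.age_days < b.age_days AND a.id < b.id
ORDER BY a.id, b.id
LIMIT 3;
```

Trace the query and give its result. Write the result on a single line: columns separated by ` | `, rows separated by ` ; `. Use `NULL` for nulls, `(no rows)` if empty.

Pairs (a,b) with same status, a.age_days < b.age_days, a.id < b.id.
status groups: active:{4,6,7} draft:{1,2,5,8,10} open:{3,9,11,12}
Ordered by (a.id, b.id); first 3.

1 | 5 ; 1 | 8 ; 2 | 5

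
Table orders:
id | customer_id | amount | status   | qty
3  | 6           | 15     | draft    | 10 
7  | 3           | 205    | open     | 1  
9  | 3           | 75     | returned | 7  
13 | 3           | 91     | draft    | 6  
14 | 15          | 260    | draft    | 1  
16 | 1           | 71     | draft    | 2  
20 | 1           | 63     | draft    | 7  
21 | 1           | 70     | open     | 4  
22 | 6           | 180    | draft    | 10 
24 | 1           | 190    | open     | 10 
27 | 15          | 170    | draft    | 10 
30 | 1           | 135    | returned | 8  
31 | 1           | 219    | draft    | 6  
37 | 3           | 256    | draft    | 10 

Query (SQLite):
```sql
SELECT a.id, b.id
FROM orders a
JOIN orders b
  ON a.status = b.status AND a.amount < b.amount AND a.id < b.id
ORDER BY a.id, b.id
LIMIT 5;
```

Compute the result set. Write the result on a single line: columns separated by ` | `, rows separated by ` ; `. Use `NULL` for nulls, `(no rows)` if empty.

3 | 13 ; 3 | 14 ; 3 | 16 ; 3 | 20 ; 3 | 22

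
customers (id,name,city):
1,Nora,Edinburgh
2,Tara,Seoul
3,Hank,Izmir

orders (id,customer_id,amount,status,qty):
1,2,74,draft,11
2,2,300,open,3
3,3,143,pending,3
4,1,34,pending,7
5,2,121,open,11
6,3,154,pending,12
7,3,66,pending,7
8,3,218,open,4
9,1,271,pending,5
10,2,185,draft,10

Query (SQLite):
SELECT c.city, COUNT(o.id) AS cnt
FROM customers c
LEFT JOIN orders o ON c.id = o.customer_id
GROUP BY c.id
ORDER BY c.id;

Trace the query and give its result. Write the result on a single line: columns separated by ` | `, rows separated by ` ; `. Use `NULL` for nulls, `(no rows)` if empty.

Edinburgh | 2 ; Seoul | 4 ; Izmir | 4

LEFT JOIN keeps every customers row; unmatched ones get NULL for orders columns.
Group by customers.id and compute COUNT(o.id). COUNT(col) of an all-NULL group is 0.
  1: ids {4, 9} → COUNT(o.id)=2
  2: ids {1, 2, 5, 10} → COUNT(o.id)=4
  3: ids {3, 6, 7, 8} → COUNT(o.id)=4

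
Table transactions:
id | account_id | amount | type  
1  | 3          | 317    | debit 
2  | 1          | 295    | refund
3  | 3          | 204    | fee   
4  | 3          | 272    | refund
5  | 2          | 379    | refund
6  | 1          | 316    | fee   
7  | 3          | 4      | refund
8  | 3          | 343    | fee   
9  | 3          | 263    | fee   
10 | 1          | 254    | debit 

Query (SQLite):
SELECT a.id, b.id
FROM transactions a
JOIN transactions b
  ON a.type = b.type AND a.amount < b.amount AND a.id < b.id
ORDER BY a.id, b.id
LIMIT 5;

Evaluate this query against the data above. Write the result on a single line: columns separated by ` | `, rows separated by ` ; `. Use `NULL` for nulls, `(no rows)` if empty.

Pairs (a,b) with same type, a.amount < b.amount, a.id < b.id.
type groups: debit:{1,10} fee:{3,6,8,9} refund:{2,4,5,7}
Ordered by (a.id, b.id); first 5.

2 | 5 ; 3 | 6 ; 3 | 8 ; 3 | 9 ; 4 | 5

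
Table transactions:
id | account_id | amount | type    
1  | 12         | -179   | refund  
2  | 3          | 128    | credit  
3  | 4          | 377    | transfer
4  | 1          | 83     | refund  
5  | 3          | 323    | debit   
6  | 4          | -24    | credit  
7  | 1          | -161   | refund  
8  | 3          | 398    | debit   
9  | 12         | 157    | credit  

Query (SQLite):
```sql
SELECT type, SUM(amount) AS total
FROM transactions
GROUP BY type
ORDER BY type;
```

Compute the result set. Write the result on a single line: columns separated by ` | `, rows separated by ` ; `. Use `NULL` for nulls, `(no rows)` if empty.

credit | 261 ; debit | 721 ; refund | -257 ; transfer | 377

Partition transactions by type; compute SUM(amount) within each group.
  credit: ids {2, 6, 9} → SUM(amount)=261
  debit: ids {5, 8} → SUM(amount)=721
  refund: ids {1, 4, 7} → SUM(amount)=-257
  transfer: ids {3} → SUM(amount)=377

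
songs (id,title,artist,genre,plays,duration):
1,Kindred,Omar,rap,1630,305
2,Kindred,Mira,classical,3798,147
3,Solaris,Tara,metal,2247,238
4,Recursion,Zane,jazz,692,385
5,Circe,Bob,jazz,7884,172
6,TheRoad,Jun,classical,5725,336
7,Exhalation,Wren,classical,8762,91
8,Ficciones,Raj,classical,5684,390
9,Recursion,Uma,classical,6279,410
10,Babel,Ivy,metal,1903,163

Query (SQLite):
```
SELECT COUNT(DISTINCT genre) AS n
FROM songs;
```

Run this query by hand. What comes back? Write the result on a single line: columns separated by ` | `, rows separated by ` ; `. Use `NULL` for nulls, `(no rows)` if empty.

4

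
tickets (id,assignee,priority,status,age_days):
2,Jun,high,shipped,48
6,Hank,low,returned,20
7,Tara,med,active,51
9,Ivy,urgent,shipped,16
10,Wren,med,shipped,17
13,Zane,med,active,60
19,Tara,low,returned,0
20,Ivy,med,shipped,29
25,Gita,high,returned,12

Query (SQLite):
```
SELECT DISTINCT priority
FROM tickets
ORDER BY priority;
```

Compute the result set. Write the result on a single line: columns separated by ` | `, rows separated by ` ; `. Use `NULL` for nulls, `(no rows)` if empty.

high ; low ; med ; urgent

Collect distinct priority values from tickets.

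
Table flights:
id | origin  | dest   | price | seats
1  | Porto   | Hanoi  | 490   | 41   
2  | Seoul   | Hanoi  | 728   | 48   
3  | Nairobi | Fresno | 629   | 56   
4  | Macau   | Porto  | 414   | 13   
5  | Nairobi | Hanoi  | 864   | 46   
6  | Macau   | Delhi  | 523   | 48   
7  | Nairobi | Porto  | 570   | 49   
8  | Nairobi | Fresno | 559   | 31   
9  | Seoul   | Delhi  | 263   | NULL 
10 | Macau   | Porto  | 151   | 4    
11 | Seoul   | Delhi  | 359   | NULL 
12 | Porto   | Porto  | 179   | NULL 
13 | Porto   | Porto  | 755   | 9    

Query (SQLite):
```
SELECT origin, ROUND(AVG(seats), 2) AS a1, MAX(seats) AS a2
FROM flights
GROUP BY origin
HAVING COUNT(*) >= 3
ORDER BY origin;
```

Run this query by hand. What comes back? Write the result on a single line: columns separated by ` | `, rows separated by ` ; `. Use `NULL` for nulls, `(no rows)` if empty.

Macau | 21.67 | 48 ; Nairobi | 45.5 | 56 ; Porto | 25 | 41 ; Seoul | 48 | 48

Group flights by origin.
Per group compute: ROUND(AVG(seats), 2), MAX(seats).
HAVING: drop groups with fewer than 3 rows.
  Macau: ids {4, 6, 10} → ROUND(AVG(seats), 2)=21.67, MAX(seats)=48
  Nairobi: ids {3, 5, 7, 8} → ROUND(AVG(seats), 2)=45.5, MAX(seats)=56
  Porto: ids {1, 12, 13} → ROUND(AVG(seats), 2)=25, MAX(seats)=41
  Seoul: ids {2, 9, 11} → ROUND(AVG(seats), 2)=48, MAX(seats)=48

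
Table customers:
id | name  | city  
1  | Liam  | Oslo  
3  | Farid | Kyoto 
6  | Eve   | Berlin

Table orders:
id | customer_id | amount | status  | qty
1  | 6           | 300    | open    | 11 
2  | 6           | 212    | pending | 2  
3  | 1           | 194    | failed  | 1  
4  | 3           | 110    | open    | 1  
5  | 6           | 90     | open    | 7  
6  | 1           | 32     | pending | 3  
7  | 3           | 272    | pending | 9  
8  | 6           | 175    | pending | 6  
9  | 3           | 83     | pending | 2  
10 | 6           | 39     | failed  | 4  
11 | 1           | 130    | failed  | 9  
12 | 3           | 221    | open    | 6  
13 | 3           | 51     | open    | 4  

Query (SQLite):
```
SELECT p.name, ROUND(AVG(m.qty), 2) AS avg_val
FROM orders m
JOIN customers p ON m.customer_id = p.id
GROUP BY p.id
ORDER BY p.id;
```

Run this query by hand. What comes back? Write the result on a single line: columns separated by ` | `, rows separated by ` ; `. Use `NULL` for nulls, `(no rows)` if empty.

Join each orders row to its customers via customer_id.
Group joined rows by customers.id; compute ROUND(AVG(m.qty), 2) per group.
  1: ids {3, 6, 11} → ROUND(AVG(m.qty), 2)=4.33
  3: ids {4, 7, 9, 12, 13} → ROUND(AVG(m.qty), 2)=4.4
  6: ids {1, 2, 5, 8, 10} → ROUND(AVG(m.qty), 2)=6

Liam | 4.33 ; Farid | 4.4 ; Eve | 6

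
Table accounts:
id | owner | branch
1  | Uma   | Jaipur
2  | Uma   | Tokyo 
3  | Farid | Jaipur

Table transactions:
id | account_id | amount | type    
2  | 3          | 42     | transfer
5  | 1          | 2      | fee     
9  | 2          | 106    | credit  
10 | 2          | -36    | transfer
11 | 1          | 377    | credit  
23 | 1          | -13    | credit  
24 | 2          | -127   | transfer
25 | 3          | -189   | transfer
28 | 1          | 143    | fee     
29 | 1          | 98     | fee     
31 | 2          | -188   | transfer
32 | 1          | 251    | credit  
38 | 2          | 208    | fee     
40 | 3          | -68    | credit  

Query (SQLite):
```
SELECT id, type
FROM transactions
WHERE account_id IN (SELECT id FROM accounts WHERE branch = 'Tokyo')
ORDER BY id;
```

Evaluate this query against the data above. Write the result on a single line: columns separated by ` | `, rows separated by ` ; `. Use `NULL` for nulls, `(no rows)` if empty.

9 | credit ; 10 | transfer ; 24 | transfer ; 31 | transfer ; 38 | fee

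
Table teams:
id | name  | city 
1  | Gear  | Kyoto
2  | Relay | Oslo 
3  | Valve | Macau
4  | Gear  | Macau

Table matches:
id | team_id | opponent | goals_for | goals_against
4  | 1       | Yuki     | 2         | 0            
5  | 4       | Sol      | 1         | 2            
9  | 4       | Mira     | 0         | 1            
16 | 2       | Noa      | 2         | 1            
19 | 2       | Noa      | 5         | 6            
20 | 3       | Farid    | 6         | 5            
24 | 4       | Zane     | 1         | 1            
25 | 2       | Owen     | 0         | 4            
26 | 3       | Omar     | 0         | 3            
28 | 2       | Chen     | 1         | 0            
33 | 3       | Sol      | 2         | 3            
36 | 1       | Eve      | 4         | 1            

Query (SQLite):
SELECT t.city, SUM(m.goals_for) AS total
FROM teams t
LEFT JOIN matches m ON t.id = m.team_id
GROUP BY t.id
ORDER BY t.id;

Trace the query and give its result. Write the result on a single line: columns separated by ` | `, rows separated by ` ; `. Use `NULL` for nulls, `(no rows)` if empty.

LEFT JOIN keeps every teams row; unmatched ones get NULL for matches columns.
Group by teams.id and compute SUM(m.goals_for). SUM over an all-NULL group is NULL.
  1: ids {4, 36} → SUM(m.goals_for)=6
  2: ids {16, 19, 25, 28} → SUM(m.goals_for)=8
  3: ids {20, 26, 33} → SUM(m.goals_for)=8
  4: ids {5, 9, 24} → SUM(m.goals_for)=2

Kyoto | 6 ; Oslo | 8 ; Macau | 8 ; Macau | 2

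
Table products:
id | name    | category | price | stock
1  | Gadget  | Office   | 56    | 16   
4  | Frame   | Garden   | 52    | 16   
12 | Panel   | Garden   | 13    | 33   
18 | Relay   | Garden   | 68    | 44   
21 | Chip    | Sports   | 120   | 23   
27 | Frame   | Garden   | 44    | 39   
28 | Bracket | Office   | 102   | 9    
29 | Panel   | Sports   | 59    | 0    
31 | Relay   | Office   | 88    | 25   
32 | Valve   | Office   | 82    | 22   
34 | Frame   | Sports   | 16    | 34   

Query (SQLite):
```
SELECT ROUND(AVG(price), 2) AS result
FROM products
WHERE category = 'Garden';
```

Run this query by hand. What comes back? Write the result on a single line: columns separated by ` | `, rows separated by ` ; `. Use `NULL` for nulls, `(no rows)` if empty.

Rows where category='Garden' → price values: [52, 13, 68, 44].
AVG = 177 / 4 (rounded to 2 dp).

44.25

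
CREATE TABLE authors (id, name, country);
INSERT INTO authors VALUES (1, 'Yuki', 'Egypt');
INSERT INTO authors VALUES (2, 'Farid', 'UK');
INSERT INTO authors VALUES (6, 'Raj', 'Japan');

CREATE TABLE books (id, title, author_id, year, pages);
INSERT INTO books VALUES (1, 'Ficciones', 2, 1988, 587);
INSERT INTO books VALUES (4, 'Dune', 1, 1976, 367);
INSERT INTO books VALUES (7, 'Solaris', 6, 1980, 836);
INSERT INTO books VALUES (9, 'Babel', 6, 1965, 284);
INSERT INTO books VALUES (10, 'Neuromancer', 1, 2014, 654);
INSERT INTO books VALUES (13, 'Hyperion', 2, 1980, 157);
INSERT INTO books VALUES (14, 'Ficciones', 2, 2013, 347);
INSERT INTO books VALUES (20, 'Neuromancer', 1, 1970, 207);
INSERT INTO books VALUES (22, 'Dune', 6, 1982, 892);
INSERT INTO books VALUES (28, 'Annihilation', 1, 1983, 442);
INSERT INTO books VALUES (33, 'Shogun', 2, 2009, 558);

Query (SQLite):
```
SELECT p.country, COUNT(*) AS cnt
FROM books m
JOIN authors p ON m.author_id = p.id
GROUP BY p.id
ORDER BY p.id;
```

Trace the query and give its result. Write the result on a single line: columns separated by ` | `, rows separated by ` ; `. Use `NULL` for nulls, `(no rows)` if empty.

Join each books row to its authors via author_id.
Group joined rows by authors.id; compute COUNT(*) per group.
  1: ids {4, 10, 20, 28} → COUNT(*)=4
  2: ids {1, 13, 14, 33} → COUNT(*)=4
  6: ids {7, 9, 22} → COUNT(*)=3

Egypt | 4 ; UK | 4 ; Japan | 3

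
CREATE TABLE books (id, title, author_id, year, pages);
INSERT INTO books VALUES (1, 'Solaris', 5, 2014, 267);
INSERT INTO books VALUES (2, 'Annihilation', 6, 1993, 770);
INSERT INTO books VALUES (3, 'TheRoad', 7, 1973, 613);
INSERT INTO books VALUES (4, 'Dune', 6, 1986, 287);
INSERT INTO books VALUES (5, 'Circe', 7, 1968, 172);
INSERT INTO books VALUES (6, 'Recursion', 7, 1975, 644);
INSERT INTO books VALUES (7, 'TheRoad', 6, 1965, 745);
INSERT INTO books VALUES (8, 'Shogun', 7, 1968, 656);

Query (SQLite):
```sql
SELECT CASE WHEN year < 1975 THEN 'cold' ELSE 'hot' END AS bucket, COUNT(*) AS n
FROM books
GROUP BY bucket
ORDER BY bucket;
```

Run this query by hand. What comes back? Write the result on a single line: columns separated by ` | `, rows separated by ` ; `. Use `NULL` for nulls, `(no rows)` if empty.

cold | 4 ; hot | 4

Bucket rows by year < 1975 → 'cold' else 'hot'; count each bucket.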